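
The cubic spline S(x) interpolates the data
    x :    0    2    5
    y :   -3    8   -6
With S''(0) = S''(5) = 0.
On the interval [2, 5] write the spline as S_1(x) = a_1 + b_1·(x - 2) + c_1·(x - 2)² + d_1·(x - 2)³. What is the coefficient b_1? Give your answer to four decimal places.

With M_i denoting the second derivative at x_i, h_i = 2, 3, and Δ_i = (y_(i+1) − y_i)/h_i = 11/2, -14/3:
  2·M_0 + 10·M_1 + 3·M_2 = 6(Δ_1 - Δ_0) = -61
Natural end conditions: M_0 = M_2 = 0.
Solving: M_0 = 0, M_1 = -61/10, M_2 = 0.
On [2, 5], with S_1(x) = a_1 + b_1·(x - 2) + c_1·(x - 2)² + d_1·(x - 2)³: c_1 = M_1/2 = -61/20, d_1 = (M_2 - M_1)/(6h_1) = 61/180, b_1 = Δ_1 - h_1(2M_1 + M_2)/6 = 43/30.

1.4333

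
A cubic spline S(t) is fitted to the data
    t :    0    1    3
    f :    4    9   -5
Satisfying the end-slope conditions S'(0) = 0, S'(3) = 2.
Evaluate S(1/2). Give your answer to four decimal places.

Put M_i = S'' at the i-th knot. Here h = (1, 2) and Δ = (5, -7), so the interior equations h_(i-1)·M_(i-1) + 2(h_(i-1)+h_i)·M_i + h_i·M_(i+1) = 6(Δ_i − Δ_(i-1)) read
  1·M_0 + 6·M_1 + 2·M_2 = 6(Δ_1 - Δ_0) = -72
Clamped end conditions give two more equations: 2h_0·M_0 + h_0·M_1 = 6(Δ_0 - S'(0)) = 30 and h_1·M_1 + 2h_1·M_2 = 6(S'(3) - Δ_1) = 54.
Solving: M_0 = 83/3, M_1 = -76/3, M_2 = 157/6.
On [0, 1], S(t) = 4 + 0·t + 83/6·t² - 53/6·t³.
With t = 1/2: S(1/2) = 305/48.

6.3542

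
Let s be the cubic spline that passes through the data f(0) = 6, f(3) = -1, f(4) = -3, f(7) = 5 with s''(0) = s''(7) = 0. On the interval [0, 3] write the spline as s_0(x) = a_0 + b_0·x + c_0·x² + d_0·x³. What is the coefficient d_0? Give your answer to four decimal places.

Write M_i for s''(x_i). With h_i = 3, 1, 3 and divided differences Δ_i = -7/3, -2, 8/3, the continuity of s' gives the tridiagonal system
  3·M_0 + 8·M_1 + 1·M_2 = 6(Δ_1 - Δ_0) = 2
  1·M_1 + 8·M_2 + 3·M_3 = 6(Δ_2 - Δ_1) = 28
Natural end conditions: M_0 = M_3 = 0.
Hence M_0 = 0, M_1 = -4/21, M_2 = 74/21, M_3 = 0.
On [0, 3], with s_0(x) = a_0 + b_0·x + c_0·x² + d_0·x³: c_0 = M_0/2 = 0, d_0 = (M_1 - M_0)/(6h_0) = -2/189, b_0 = Δ_0 - h_0(2M_0 + M_1)/6 = -47/21.

-0.0106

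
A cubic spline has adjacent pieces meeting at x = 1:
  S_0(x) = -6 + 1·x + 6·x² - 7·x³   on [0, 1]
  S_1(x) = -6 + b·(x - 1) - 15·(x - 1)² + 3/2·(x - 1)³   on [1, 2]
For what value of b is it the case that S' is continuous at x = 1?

-8

S_0'(x) = 1 + 12·x - 21·x², so S_0'(1) = -8. On the right, S_1'(1) = b, so b = -8.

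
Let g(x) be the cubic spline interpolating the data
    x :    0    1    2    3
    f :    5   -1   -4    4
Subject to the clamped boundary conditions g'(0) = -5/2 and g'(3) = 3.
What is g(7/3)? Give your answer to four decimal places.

-1.4321

Put m_i = g'' at the i-th knot. Here h = (1, 1, 1) and Δ = (-6, -3, 8), so the interior equations h_(i-1)·m_(i-1) + 2(h_(i-1)+h_i)·m_i + h_i·m_(i+1) = 6(Δ_i − Δ_(i-1)) read
  1·m_0 + 4·m_1 + 1·m_2 = 6(Δ_1 - Δ_0) = 18
  1·m_1 + 4·m_2 + 1·m_3 = 6(Δ_2 - Δ_1) = 66
Clamped end conditions give two more equations: 2h_0·m_0 + h_0·m_1 = 6(Δ_0 - g'(0)) = -21 and h_2·m_2 + 2h_2·m_3 = 6(g'(3) - Δ_2) = -30.
Solving the tridiagonal system: m_0 = -34/3, m_1 = 5/3, m_2 = 68/3, m_3 = -79/3.
On [2, 3], g(x) = -4 + 29/6·(x - 2) + 34/3·(x - 2)² - 49/6·(x - 2)³.
With (x - 2) = 1/3: g(7/3) = -116/81.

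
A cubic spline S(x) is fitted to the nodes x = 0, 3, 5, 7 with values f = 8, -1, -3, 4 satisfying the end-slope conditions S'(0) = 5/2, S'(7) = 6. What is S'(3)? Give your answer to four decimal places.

-3.5811

Let M_i = S''(x_i). Step sizes h_i = 3, 2, 2; slopes of the chords Δ_i = (y_(i+1) - y_i)/h_i = -3, -1, 7/2.
  3·M_0 + 10·M_1 + 2·M_2 = 6(Δ_1 - Δ_0) = 12
  2·M_1 + 8·M_2 + 2·M_3 = 6(Δ_2 - Δ_1) = 27
Clamped end conditions give two more equations: 2h_0·M_0 + h_0·M_1 = 6(Δ_0 - S'(0)) = -33 and h_2·M_2 + 2h_2·M_3 = 6(S'(7) - Δ_2) = 15.
Solving the tridiagonal system: M_0 = -257/37, M_1 = 107/37, M_2 = 145/74, M_3 = 205/74.
On [3, 5], S'(x) = b_1 + 2c_1·(x - 3) + 3d_1·(x - 3)² with b_1 = Δ_1 - h_1(2M_1 + M_2)/6 = -265/74, c_1 = M_1/2 = 107/74, d_1 = (M_2 - M_1)/(6h_1) = -23/296. So S'(3) = -265/74.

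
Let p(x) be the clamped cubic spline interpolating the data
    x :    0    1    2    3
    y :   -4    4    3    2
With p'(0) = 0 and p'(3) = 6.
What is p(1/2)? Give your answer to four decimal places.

With m_i denoting the second derivative at x_i, h_i = 1, 1, 1, and Δ_i = (y_(i+1) − y_i)/h_i = 8, -1, -1:
  1·m_0 + 4·m_1 + 1·m_2 = 6(Δ_1 - Δ_0) = -54
  1·m_1 + 4·m_2 + 1·m_3 = 6(Δ_2 - Δ_1) = 0
Clamped end conditions give two more equations: 2h_0·m_0 + h_0·m_1 = 6(Δ_0 - p'(0)) = 48 and h_2·m_2 + 2h_2·m_3 = 6(p'(3) - Δ_2) = 42.
Solving the tridiagonal system: m_0 = 176/5, m_1 = -112/5, m_2 = 2/5, m_3 = 104/5.
On [0, 1], p(x) = -4 + 0·x + 88/5·x² - 48/5·x³.
With x = 1/2: p(1/2) = -4/5.

-0.8000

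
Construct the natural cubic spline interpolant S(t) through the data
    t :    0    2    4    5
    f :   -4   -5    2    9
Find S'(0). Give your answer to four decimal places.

Let m_i = S''(x_i). Step sizes h_i = 2, 2, 1; slopes of the chords Δ_i = (y_(i+1) - y_i)/h_i = -1/2, 7/2, 7.
  2·m_0 + 8·m_1 + 2·m_2 = 6(Δ_1 - Δ_0) = 24
  2·m_1 + 6·m_2 + 1·m_3 = 6(Δ_2 - Δ_1) = 21
Natural end conditions: m_0 = m_3 = 0.
Forward elimination and back-substitution give m_0 = 0, m_1 = 51/22, m_2 = 30/11, m_3 = 0.
On [0, 2], S'(t) = b_0 + 2c_0·t + 3d_0·t² with b_0 = Δ_0 - h_0(2m_0 + m_1)/6 = -14/11, c_0 = m_0/2 = 0, d_0 = (m_1 - m_0)/(6h_0) = 17/88. So S'(0) = -14/11.

-1.2727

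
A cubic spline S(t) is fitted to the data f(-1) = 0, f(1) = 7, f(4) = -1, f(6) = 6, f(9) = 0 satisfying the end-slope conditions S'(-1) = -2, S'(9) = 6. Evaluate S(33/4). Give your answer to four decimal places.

Write σ_i for S''(x_i). With h_i = 2, 3, 2, 3 and divided differences Δ_i = 7/2, -8/3, 7/2, -2, the continuity of S' gives the tridiagonal system
  2·σ_0 + 10·σ_1 + 3·σ_2 = 6(Δ_1 - Δ_0) = -37
  3·σ_1 + 10·σ_2 + 2·σ_3 = 6(Δ_2 - Δ_1) = 37
  2·σ_2 + 10·σ_3 + 3·σ_4 = 6(Δ_3 - Δ_2) = -33
Clamped end conditions give two more equations: 2h_0·σ_0 + h_0·σ_1 = 6(Δ_0 - S'(-1)) = 33 and h_3·σ_3 + 2h_3·σ_4 = 6(S'(9) - Δ_3) = 48.
Solving the tridiagonal system: σ_0 = 21847/1740, σ_1 = -3746/435, σ_2 = 6961/870, σ_3 = -3736/435, σ_4 = 5348/435.
On [6, 9], S(t) = 6 + 64/145·(t - 6) - 1868/435·(t - 6)² + 1514/1305·(t - 6)³.
With (t - 6) = 9/4: S(33/4) = -7107/4640.

-1.5317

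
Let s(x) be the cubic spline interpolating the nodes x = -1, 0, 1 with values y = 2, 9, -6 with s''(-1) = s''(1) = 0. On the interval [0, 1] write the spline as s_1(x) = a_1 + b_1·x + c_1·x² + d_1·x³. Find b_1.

-4

Let M_i = s''(x_i). Step sizes h_i = 1, 1; slopes of the chords Δ_i = (y_(i+1) - y_i)/h_i = 7, -15.
  1·M_0 + 4·M_1 + 1·M_2 = 6(Δ_1 - Δ_0) = -132
Natural end conditions: M_0 = M_2 = 0.
Hence M_0 = 0, M_1 = -33, M_2 = 0.
On [0, 1], with s_1(x) = a_1 + b_1·x + c_1·x² + d_1·x³: c_1 = M_1/2 = -33/2, d_1 = (M_2 - M_1)/(6h_1) = 11/2, b_1 = Δ_1 - h_1(2M_1 + M_2)/6 = -4.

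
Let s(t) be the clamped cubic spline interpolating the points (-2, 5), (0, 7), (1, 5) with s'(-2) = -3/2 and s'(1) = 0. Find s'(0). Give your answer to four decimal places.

-1.2500

Put M_i = s'' at the i-th knot. Here h = (2, 1) and Δ = (1, -2), so the interior equations h_(i-1)·M_(i-1) + 2(h_(i-1)+h_i)·M_i + h_i·M_(i+1) = 6(Δ_i − Δ_(i-1)) read
  2·M_0 + 6·M_1 + 1·M_2 = 6(Δ_1 - Δ_0) = -18
Clamped end conditions give two more equations: 2h_0·M_0 + h_0·M_1 = 6(Δ_0 - s'(-2)) = 15 and h_1·M_1 + 2h_1·M_2 = 6(s'(1) - Δ_1) = 12.
Hence M_0 = 29/4, M_1 = -7, M_2 = 19/2.
On [0, 1], s'(t) = b_1 + 2c_1·t + 3d_1·t² with b_1 = Δ_1 - h_1(2M_1 + M_2)/6 = -5/4, c_1 = M_1/2 = -7/2, d_1 = (M_2 - M_1)/(6h_1) = 11/4. So s'(0) = -5/4.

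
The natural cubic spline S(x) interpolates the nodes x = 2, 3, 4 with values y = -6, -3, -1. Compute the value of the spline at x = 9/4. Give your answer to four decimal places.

-5.1914

With M_i denoting the second derivative at x_i, h_i = 1, 1, and Δ_i = (y_(i+1) − y_i)/h_i = 3, 2:
  1·M_0 + 4·M_1 + 1·M_2 = 6(Δ_1 - Δ_0) = -6
Natural end conditions: M_0 = M_2 = 0.
Solving the tridiagonal system: M_0 = 0, M_1 = -3/2, M_2 = 0.
On [2, 3], S(x) = -6 + 13/4·(x - 2) + 0·(x - 2)² - 1/4·(x - 2)³.
With (x - 2) = 1/4: S(9/4) = -1329/256.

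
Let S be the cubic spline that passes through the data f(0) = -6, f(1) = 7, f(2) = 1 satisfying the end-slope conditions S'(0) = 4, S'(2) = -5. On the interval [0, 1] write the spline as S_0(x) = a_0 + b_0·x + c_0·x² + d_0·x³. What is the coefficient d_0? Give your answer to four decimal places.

-16.5000

With σ_i denoting the second derivative at x_i, h_i = 1, 1, and Δ_i = (y_(i+1) − y_i)/h_i = 13, -6:
  1·σ_0 + 4·σ_1 + 1·σ_2 = 6(Δ_1 - Δ_0) = -114
Clamped end conditions give two more equations: 2h_0·σ_0 + h_0·σ_1 = 6(Δ_0 - S'(0)) = 54 and h_1·σ_1 + 2h_1·σ_2 = 6(S'(2) - Δ_1) = 6.
Solving the tridiagonal system: σ_0 = 51, σ_1 = -48, σ_2 = 27.
On [0, 1], with S_0(x) = a_0 + b_0·x + c_0·x² + d_0·x³: c_0 = σ_0/2 = 51/2, d_0 = (σ_1 - σ_0)/(6h_0) = -33/2, b_0 = Δ_0 - h_0(2σ_0 + σ_1)/6 = 4.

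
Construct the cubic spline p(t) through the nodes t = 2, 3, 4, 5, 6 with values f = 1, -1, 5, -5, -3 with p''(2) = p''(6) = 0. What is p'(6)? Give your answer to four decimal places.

6.5000

Let σ_i = p''(x_i). Step sizes h_i = 1, 1, 1, 1; slopes of the chords Δ_i = (y_(i+1) - y_i)/h_i = -2, 6, -10, 2.
  1·σ_0 + 4·σ_1 + 1·σ_2 = 6(Δ_1 - Δ_0) = 48
  1·σ_1 + 4·σ_2 + 1·σ_3 = 6(Δ_2 - Δ_1) = -96
  1·σ_2 + 4·σ_3 + 1·σ_4 = 6(Δ_3 - Δ_2) = 72
Natural end conditions: σ_0 = σ_4 = 0.
Hence σ_0 = 0, σ_1 = 21, σ_2 = -36, σ_3 = 27, σ_4 = 0.
On [5, 6], p'(t) = b_3 + 2c_3·(t - 5) + 3d_3·(t - 5)² with b_3 = Δ_3 - h_3(2σ_3 + σ_4)/6 = -7, c_3 = σ_3/2 = 27/2, d_3 = (σ_4 - σ_3)/(6h_3) = -9/2. So p'(6) = 13/2.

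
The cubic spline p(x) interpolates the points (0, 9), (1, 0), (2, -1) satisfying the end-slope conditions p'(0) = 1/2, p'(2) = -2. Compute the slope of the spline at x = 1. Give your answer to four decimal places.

-7.1250

Put M_i = p'' at the i-th knot. Here h = (1, 1) and Δ = (-9, -1), so the interior equations h_(i-1)·M_(i-1) + 2(h_(i-1)+h_i)·M_i + h_i·M_(i+1) = 6(Δ_i − Δ_(i-1)) read
  1·M_0 + 4·M_1 + 1·M_2 = 6(Δ_1 - Δ_0) = 48
Clamped end conditions give two more equations: 2h_0·M_0 + h_0·M_1 = 6(Δ_0 - p'(0)) = -57 and h_1·M_1 + 2h_1·M_2 = 6(p'(2) - Δ_1) = -6.
Solving the tridiagonal system: M_0 = -167/4, M_1 = 53/2, M_2 = -65/4.
On [1, 2], p'(x) = b_1 + 2c_1·(x - 1) + 3d_1·(x - 1)² with b_1 = Δ_1 - h_1(2M_1 + M_2)/6 = -57/8, c_1 = M_1/2 = 53/4, d_1 = (M_2 - M_1)/(6h_1) = -57/8. So p'(1) = -57/8.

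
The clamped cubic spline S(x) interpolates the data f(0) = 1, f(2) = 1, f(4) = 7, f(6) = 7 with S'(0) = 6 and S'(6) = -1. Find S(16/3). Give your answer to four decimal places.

7.6617

Write M_i for S''(x_i). With h_i = 2, 2, 2 and divided differences Δ_i = 0, 3, 0, the continuity of S' gives the tridiagonal system
  2·M_0 + 8·M_1 + 2·M_2 = 6(Δ_1 - Δ_0) = 18
  2·M_1 + 8·M_2 + 2·M_3 = 6(Δ_2 - Δ_1) = -18
Clamped end conditions give two more equations: 2h_0·M_0 + h_0·M_1 = 6(Δ_0 - S'(0)) = -36 and h_2·M_2 + 2h_2·M_3 = 6(S'(6) - Δ_2) = -6.
Solving the tridiagonal system: M_0 = -182/15, M_1 = 94/15, M_2 = -59/15, M_3 = 7/15.
On [4, 6], S(x) = 7 + 37/15·(x - 4) - 59/30·(x - 4)² + 11/30·(x - 4)³.
With (x - 4) = 4/3: S(16/3) = 3103/405.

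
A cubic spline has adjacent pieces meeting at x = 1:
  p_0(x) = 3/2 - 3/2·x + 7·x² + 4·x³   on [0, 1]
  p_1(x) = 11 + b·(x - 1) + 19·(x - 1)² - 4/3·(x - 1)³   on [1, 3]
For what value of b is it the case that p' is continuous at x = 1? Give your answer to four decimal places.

p_0'(x) = -3/2 + 14·x + 12·x², so p_0'(1) = 49/2. On the right, p_1'(1) = b, so b = 49/2.

24.5000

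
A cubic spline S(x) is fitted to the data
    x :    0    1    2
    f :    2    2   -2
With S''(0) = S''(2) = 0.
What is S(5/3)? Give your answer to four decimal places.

-0.3704

Write M_i for S''(x_i). With h_i = 1, 1 and divided differences Δ_i = 0, -4, the continuity of S' gives the tridiagonal system
  1·M_0 + 4·M_1 + 1·M_2 = 6(Δ_1 - Δ_0) = -24
Natural end conditions: M_0 = M_2 = 0.
Forward elimination and back-substitution give M_0 = 0, M_1 = -6, M_2 = 0.
On [1, 2], S(x) = 2 - 2·(x - 1) - 3·(x - 1)² + 1·(x - 1)³.
With (x - 1) = 2/3: S(5/3) = -10/27.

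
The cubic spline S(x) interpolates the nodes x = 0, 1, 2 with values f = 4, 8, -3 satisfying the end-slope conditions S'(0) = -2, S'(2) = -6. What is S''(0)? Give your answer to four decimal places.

38.5000

With M_i denoting the second derivative at x_i, h_i = 1, 1, and Δ_i = (y_(i+1) − y_i)/h_i = 4, -11:
  1·M_0 + 4·M_1 + 1·M_2 = 6(Δ_1 - Δ_0) = -90
Clamped end conditions give two more equations: 2h_0·M_0 + h_0·M_1 = 6(Δ_0 - S'(0)) = 36 and h_1·M_1 + 2h_1·M_2 = 6(S'(2) - Δ_1) = 30.
Solving the tridiagonal system: M_0 = 77/2, M_1 = -41, M_2 = 71/2.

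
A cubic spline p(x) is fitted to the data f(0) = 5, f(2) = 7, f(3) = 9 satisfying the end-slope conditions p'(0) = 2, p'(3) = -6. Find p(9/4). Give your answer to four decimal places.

Write σ_i for p''(x_i). With h_i = 2, 1 and divided differences Δ_i = 1, 2, the continuity of p' gives the tridiagonal system
  2·σ_0 + 6·σ_1 + 1·σ_2 = 6(Δ_1 - Δ_0) = 6
Clamped end conditions give two more equations: 2h_0·σ_0 + h_0·σ_1 = 6(Δ_0 - p'(0)) = -6 and h_1·σ_1 + 2h_1·σ_2 = 6(p'(3) - Δ_1) = -48.
Solving: σ_0 = -31/6, σ_1 = 22/3, σ_2 = -83/3.
On [2, 3], p(x) = 7 + 25/6·(x - 2) + 11/3·(x - 2)² - 35/6·(x - 2)³.
With (x - 2) = 1/4: p(9/4) = 1047/128.

8.1797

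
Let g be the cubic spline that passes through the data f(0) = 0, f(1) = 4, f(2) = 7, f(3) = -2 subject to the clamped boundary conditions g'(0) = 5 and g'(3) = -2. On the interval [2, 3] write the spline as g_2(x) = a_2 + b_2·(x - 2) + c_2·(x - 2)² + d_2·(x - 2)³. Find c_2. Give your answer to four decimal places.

-14.3333

With M_i denoting the second derivative at x_i, h_i = 1, 1, 1, and Δ_i = (y_(i+1) − y_i)/h_i = 4, 3, -9:
  1·M_0 + 4·M_1 + 1·M_2 = 6(Δ_1 - Δ_0) = -6
  1·M_1 + 4·M_2 + 1·M_3 = 6(Δ_2 - Δ_1) = -72
Clamped end conditions give two more equations: 2h_0·M_0 + h_0·M_1 = 6(Δ_0 - g'(0)) = -6 and h_2·M_2 + 2h_2·M_3 = 6(g'(3) - Δ_2) = 42.
Solving: M_0 = -20/3, M_1 = 22/3, M_2 = -86/3, M_3 = 106/3.
On [2, 3], with g_2(x) = a_2 + b_2·(x - 2) + c_2·(x - 2)² + d_2·(x - 2)³: c_2 = M_2/2 = -43/3, d_2 = (M_3 - M_2)/(6h_2) = 32/3, b_2 = Δ_2 - h_2(2M_2 + M_3)/6 = -16/3.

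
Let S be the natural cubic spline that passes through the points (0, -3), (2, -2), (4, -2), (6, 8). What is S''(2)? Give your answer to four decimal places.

-1.4000

With m_i denoting the second derivative at x_i, h_i = 2, 2, 2, and Δ_i = (y_(i+1) − y_i)/h_i = 1/2, 0, 5:
  2·m_0 + 8·m_1 + 2·m_2 = 6(Δ_1 - Δ_0) = -3
  2·m_1 + 8·m_2 + 2·m_3 = 6(Δ_2 - Δ_1) = 30
Natural end conditions: m_0 = m_3 = 0.
Hence m_0 = 0, m_1 = -7/5, m_2 = 41/10, m_3 = 0.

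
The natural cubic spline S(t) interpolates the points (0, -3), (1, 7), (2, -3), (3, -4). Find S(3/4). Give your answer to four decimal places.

6.4469

With m_i denoting the second derivative at x_i, h_i = 1, 1, 1, and Δ_i = (y_(i+1) − y_i)/h_i = 10, -10, -1:
  1·m_0 + 4·m_1 + 1·m_2 = 6(Δ_1 - Δ_0) = -120
  1·m_1 + 4·m_2 + 1·m_3 = 6(Δ_2 - Δ_1) = 54
Natural end conditions: m_0 = m_3 = 0.
Solving the tridiagonal system: m_0 = 0, m_1 = -178/5, m_2 = 112/5, m_3 = 0.
On [0, 1], S(t) = -3 + 239/15·t + 0·t² - 89/15·t³.
With t = 3/4: S(3/4) = 2063/320.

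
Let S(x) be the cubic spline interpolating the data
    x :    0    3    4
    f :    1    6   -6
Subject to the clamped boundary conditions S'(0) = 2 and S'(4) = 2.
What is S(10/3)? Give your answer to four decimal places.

0.6852

Write M_i for S''(x_i). With h_i = 3, 1 and divided differences Δ_i = 5/3, -12, the continuity of S' gives the tridiagonal system
  3·M_0 + 8·M_1 + 1·M_2 = 6(Δ_1 - Δ_0) = -82
Clamped end conditions give two more equations: 2h_0·M_0 + h_0·M_1 = 6(Δ_0 - S'(0)) = -2 and h_1·M_1 + 2h_1·M_2 = 6(S'(4) - Δ_1) = 84.
Solving: M_0 = 119/12, M_1 = -41/2, M_2 = 209/4.
On [3, 4], S(x) = 6 - 111/8·(x - 3) - 41/4·(x - 3)² + 97/8·(x - 3)³.
With (x - 3) = 1/3: S(10/3) = 37/54.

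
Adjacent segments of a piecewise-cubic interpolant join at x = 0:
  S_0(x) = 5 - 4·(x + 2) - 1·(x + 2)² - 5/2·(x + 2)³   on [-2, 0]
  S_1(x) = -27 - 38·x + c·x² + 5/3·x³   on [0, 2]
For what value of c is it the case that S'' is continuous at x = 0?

-16

S_0''(x) = -2 - 15·(x + 2), so S_0''(0) = -32. On the right, S_1''(0) = 2c, so c = -16.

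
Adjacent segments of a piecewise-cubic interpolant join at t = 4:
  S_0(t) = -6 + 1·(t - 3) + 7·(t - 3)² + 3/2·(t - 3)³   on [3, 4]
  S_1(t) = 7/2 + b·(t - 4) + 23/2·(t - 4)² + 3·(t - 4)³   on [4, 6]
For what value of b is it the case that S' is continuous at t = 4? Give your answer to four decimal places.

S_0'(t) = 1 + 14·(t - 3) + 9/2·(t - 3)², so S_0'(4) = 39/2. On the right, S_1'(4) = b, so b = 39/2.

19.5000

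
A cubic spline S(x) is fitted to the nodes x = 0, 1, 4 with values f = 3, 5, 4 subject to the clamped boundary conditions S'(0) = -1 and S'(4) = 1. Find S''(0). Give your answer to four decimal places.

Let m_i = S''(x_i). Step sizes h_i = 1, 3; slopes of the chords Δ_i = (y_(i+1) - y_i)/h_i = 2, -1/3.
  1·m_0 + 8·m_1 + 3·m_2 = 6(Δ_1 - Δ_0) = -14
Clamped end conditions give two more equations: 2h_0·m_0 + h_0·m_1 = 6(Δ_0 - S'(0)) = 18 and h_1·m_1 + 2h_1·m_2 = 6(S'(4) - Δ_1) = 8.
Hence m_0 = 45/4, m_1 = -9/2, m_2 = 43/12.

11.2500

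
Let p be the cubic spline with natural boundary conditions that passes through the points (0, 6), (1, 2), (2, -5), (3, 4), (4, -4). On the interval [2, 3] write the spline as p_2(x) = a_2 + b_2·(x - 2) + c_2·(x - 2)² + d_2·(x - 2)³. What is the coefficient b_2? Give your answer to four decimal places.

2.7500

Put M_i = p'' at the i-th knot. Here h = (1, 1, 1, 1) and Δ = (-4, -7, 9, -8), so the interior equations h_(i-1)·M_(i-1) + 2(h_(i-1)+h_i)·M_i + h_i·M_(i+1) = 6(Δ_i − Δ_(i-1)) read
  1·M_0 + 4·M_1 + 1·M_2 = 6(Δ_1 - Δ_0) = -18
  1·M_1 + 4·M_2 + 1·M_3 = 6(Δ_2 - Δ_1) = 96
  1·M_2 + 4·M_3 + 1·M_4 = 6(Δ_3 - Δ_2) = -102
Natural end conditions: M_0 = M_4 = 0.
Solving the tridiagonal system: M_0 = 0, M_1 = -27/2, M_2 = 36, M_3 = -69/2, M_4 = 0.
On [2, 3], with p_2(x) = a_2 + b_2·(x - 2) + c_2·(x - 2)² + d_2·(x - 2)³: c_2 = M_2/2 = 18, d_2 = (M_3 - M_2)/(6h_2) = -47/4, b_2 = Δ_2 - h_2(2M_2 + M_3)/6 = 11/4.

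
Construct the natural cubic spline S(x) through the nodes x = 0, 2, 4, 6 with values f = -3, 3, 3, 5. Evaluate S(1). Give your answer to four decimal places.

0.6500

Put σ_i = S'' at the i-th knot. Here h = (2, 2, 2) and Δ = (3, 0, 1), so the interior equations h_(i-1)·σ_(i-1) + 2(h_(i-1)+h_i)·σ_i + h_i·σ_(i+1) = 6(Δ_i − Δ_(i-1)) read
  2·σ_0 + 8·σ_1 + 2·σ_2 = 6(Δ_1 - Δ_0) = -18
  2·σ_1 + 8·σ_2 + 2·σ_3 = 6(Δ_2 - Δ_1) = 6
Natural end conditions: σ_0 = σ_3 = 0.
Hence σ_0 = 0, σ_1 = -13/5, σ_2 = 7/5, σ_3 = 0.
On [0, 2], S(x) = -3 + 58/15·x + 0·x² - 13/60·x³.
With x = 1: S(1) = 13/20.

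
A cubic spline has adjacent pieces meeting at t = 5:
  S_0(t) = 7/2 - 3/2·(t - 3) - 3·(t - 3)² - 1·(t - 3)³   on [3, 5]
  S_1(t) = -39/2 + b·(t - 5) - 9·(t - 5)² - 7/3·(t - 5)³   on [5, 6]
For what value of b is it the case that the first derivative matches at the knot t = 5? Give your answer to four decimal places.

S_0'(t) = -3/2 - 6·(t - 3) - 3·(t - 3)², so S_0'(5) = -51/2. On the right, S_1'(5) = b, so b = -51/2.

-25.5000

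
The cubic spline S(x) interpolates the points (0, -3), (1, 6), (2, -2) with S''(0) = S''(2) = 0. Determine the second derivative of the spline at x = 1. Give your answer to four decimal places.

-25.5000

Let M_i = S''(x_i). Step sizes h_i = 1, 1; slopes of the chords Δ_i = (y_(i+1) - y_i)/h_i = 9, -8.
  1·M_0 + 4·M_1 + 1·M_2 = 6(Δ_1 - Δ_0) = -102
Natural end conditions: M_0 = M_2 = 0.
Solving the tridiagonal system: M_0 = 0, M_1 = -51/2, M_2 = 0.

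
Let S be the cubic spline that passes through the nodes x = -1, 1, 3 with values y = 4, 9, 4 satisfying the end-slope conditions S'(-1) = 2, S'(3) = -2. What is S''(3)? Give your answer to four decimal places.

3.5000

Put m_i = S'' at the i-th knot. Here h = (2, 2) and Δ = (5/2, -5/2), so the interior equations h_(i-1)·m_(i-1) + 2(h_(i-1)+h_i)·m_i + h_i·m_(i+1) = 6(Δ_i − Δ_(i-1)) read
  2·m_0 + 8·m_1 + 2·m_2 = 6(Δ_1 - Δ_0) = -30
Clamped end conditions give two more equations: 2h_0·m_0 + h_0·m_1 = 6(Δ_0 - S'(-1)) = 3 and h_1·m_1 + 2h_1·m_2 = 6(S'(3) - Δ_1) = 3.
Hence m_0 = 7/2, m_1 = -11/2, m_2 = 7/2.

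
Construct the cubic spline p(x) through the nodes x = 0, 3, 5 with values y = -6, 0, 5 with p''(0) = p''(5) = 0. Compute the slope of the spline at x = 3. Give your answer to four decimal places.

Write M_i for p''(x_i). With h_i = 3, 2 and divided differences Δ_i = 2, 5/2, the continuity of p' gives the tridiagonal system
  3·M_0 + 10·M_1 + 2·M_2 = 6(Δ_1 - Δ_0) = 3
Natural end conditions: M_0 = M_2 = 0.
Hence M_0 = 0, M_1 = 3/10, M_2 = 0.
On [3, 5], p'(x) = b_1 + 2c_1·(x - 3) + 3d_1·(x - 3)² with b_1 = Δ_1 - h_1(2M_1 + M_2)/6 = 23/10, c_1 = M_1/2 = 3/20, d_1 = (M_2 - M_1)/(6h_1) = -1/40. So p'(3) = 23/10.

2.3000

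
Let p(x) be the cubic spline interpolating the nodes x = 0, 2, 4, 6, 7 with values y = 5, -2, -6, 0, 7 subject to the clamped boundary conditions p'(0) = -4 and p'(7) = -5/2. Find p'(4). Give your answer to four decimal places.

-0.8953

Put M_i = p'' at the i-th knot. Here h = (2, 2, 2, 1) and Δ = (-7/2, -2, 3, 7), so the interior equations h_(i-1)·M_(i-1) + 2(h_(i-1)+h_i)·M_i + h_i·M_(i+1) = 6(Δ_i − Δ_(i-1)) read
  2·M_0 + 8·M_1 + 2·M_2 = 6(Δ_1 - Δ_0) = 9
  2·M_1 + 8·M_2 + 2·M_3 = 6(Δ_2 - Δ_1) = 30
  2·M_2 + 6·M_3 + 1·M_4 = 6(Δ_3 - Δ_2) = 24
Clamped end conditions give two more equations: 2h_0·M_0 + h_0·M_1 = 6(Δ_0 - p'(0)) = 3 and h_3·M_3 + 2h_3·M_4 = 6(p'(7) - Δ_3) = -57.
Hence M_0 = 69/172, M_1 = 30/43, M_2 = 225/172, M_3 = 390/43, M_4 = -2841/86.
On [4, 6], p'(x) = b_2 + 2c_2·(x - 4) + 3d_2·(x - 4)² with b_2 = Δ_2 - h_2(2M_2 + M_3)/6 = -77/86, c_2 = M_2/2 = 225/344, d_2 = (M_3 - M_2)/(6h_2) = 445/688. So p'(4) = -77/86.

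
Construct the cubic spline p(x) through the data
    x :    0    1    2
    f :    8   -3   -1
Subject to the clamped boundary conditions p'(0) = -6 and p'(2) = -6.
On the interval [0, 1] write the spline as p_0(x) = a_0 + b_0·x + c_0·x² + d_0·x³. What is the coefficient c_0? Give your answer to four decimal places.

Let M_i = p''(x_i). Step sizes h_i = 1, 1; slopes of the chords Δ_i = (y_(i+1) - y_i)/h_i = -11, 2.
  1·M_0 + 4·M_1 + 1·M_2 = 6(Δ_1 - Δ_0) = 78
Clamped end conditions give two more equations: 2h_0·M_0 + h_0·M_1 = 6(Δ_0 - p'(0)) = -30 and h_1·M_1 + 2h_1·M_2 = 6(p'(2) - Δ_1) = -48.
Forward elimination and back-substitution give M_0 = -69/2, M_1 = 39, M_2 = -87/2.
On [0, 1], with p_0(x) = a_0 + b_0·x + c_0·x² + d_0·x³: c_0 = M_0/2 = -69/4, d_0 = (M_1 - M_0)/(6h_0) = 49/4, b_0 = Δ_0 - h_0(2M_0 + M_1)/6 = -6.

-17.2500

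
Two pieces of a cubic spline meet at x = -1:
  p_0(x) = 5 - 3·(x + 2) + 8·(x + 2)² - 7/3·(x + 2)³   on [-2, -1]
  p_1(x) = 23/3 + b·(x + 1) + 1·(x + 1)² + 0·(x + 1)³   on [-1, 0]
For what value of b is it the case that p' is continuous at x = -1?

p_0'(x) = -3 + 16·(x + 2) - 7·(x + 2)², so p_0'(-1) = 6. On the right, p_1'(-1) = b, so b = 6.

6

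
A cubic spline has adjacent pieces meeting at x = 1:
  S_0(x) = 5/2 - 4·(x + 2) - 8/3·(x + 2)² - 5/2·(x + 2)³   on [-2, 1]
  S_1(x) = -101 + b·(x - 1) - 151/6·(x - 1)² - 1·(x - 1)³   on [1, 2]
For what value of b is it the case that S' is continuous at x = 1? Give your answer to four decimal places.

S_0'(x) = -4 - 16/3·(x + 2) - 15/2·(x + 2)², so S_0'(1) = -175/2. On the right, S_1'(1) = b, so b = -175/2.

-87.5000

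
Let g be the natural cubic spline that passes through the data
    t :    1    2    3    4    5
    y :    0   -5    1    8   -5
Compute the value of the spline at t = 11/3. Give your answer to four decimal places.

7.3294

Put M_i = g'' at the i-th knot. Here h = (1, 1, 1, 1) and Δ = (-5, 6, 7, -13), so the interior equations h_(i-1)·M_(i-1) + 2(h_(i-1)+h_i)·M_i + h_i·M_(i+1) = 6(Δ_i − Δ_(i-1)) read
  1·M_0 + 4·M_1 + 1·M_2 = 6(Δ_1 - Δ_0) = 66
  1·M_1 + 4·M_2 + 1·M_3 = 6(Δ_2 - Δ_1) = 6
  1·M_2 + 4·M_3 + 1·M_4 = 6(Δ_3 - Δ_2) = -120
Natural end conditions: M_0 = M_4 = 0.
Hence M_0 = 0, M_1 = 423/28, M_2 = 39/7, M_3 = -879/28, M_4 = 0.
On [3, 4], g(t) = 1 + 83/8·(t - 3) + 39/14·(t - 3)² - 345/56·(t - 3)³.
With (t - 3) = 2/3: g(11/3) = 1847/252.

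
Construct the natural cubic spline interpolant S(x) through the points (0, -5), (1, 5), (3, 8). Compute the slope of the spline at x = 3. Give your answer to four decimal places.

Put M_i = S'' at the i-th knot. Here h = (1, 2) and Δ = (10, 3/2), so the interior equations h_(i-1)·M_(i-1) + 2(h_(i-1)+h_i)·M_i + h_i·M_(i+1) = 6(Δ_i − Δ_(i-1)) read
  1·M_0 + 6·M_1 + 2·M_2 = 6(Δ_1 - Δ_0) = -51
Natural end conditions: M_0 = M_2 = 0.
Hence M_0 = 0, M_1 = -17/2, M_2 = 0.
On [1, 3], S'(x) = b_1 + 2c_1·(x - 1) + 3d_1·(x - 1)² with b_1 = Δ_1 - h_1(2M_1 + M_2)/6 = 43/6, c_1 = M_1/2 = -17/4, d_1 = (M_2 - M_1)/(6h_1) = 17/24. So S'(3) = -4/3.

-1.3333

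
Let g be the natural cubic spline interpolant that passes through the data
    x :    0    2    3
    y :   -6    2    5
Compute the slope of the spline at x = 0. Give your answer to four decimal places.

Put M_i = g'' at the i-th knot. Here h = (2, 1) and Δ = (4, 3), so the interior equations h_(i-1)·M_(i-1) + 2(h_(i-1)+h_i)·M_i + h_i·M_(i+1) = 6(Δ_i − Δ_(i-1)) read
  2·M_0 + 6·M_1 + 1·M_2 = 6(Δ_1 - Δ_0) = -6
Natural end conditions: M_0 = M_2 = 0.
Solving the tridiagonal system: M_0 = 0, M_1 = -1, M_2 = 0.
On [0, 2], g'(x) = b_0 + 2c_0·x + 3d_0·x² with b_0 = Δ_0 - h_0(2M_0 + M_1)/6 = 13/3, c_0 = M_0/2 = 0, d_0 = (M_1 - M_0)/(6h_0) = -1/12. So g'(0) = 13/3.

4.3333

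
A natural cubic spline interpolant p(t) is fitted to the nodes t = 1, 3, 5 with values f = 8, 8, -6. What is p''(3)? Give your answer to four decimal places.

Write M_i for p''(x_i). With h_i = 2, 2 and divided differences Δ_i = 0, -7, the continuity of p' gives the tridiagonal system
  2·M_0 + 8·M_1 + 2·M_2 = 6(Δ_1 - Δ_0) = -42
Natural end conditions: M_0 = M_2 = 0.
Solving: M_0 = 0, M_1 = -21/4, M_2 = 0.

-5.2500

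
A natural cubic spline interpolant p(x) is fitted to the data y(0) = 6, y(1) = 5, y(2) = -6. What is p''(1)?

Let M_i = p''(x_i). Step sizes h_i = 1, 1; slopes of the chords Δ_i = (y_(i+1) - y_i)/h_i = -1, -11.
  1·M_0 + 4·M_1 + 1·M_2 = 6(Δ_1 - Δ_0) = -60
Natural end conditions: M_0 = M_2 = 0.
Solving: M_0 = 0, M_1 = -15, M_2 = 0.

-15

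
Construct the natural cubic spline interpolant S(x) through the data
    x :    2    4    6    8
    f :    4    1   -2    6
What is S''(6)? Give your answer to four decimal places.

Let m_i = S''(x_i). Step sizes h_i = 2, 2, 2; slopes of the chords Δ_i = (y_(i+1) - y_i)/h_i = -3/2, -3/2, 4.
  2·m_0 + 8·m_1 + 2·m_2 = 6(Δ_1 - Δ_0) = 0
  2·m_1 + 8·m_2 + 2·m_3 = 6(Δ_2 - Δ_1) = 33
Natural end conditions: m_0 = m_3 = 0.
Hence m_0 = 0, m_1 = -11/10, m_2 = 22/5, m_3 = 0.

4.4000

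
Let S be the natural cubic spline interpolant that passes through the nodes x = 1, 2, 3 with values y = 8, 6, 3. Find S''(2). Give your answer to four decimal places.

-1.5000

Let M_i = S''(x_i). Step sizes h_i = 1, 1; slopes of the chords Δ_i = (y_(i+1) - y_i)/h_i = -2, -3.
  1·M_0 + 4·M_1 + 1·M_2 = 6(Δ_1 - Δ_0) = -6
Natural end conditions: M_0 = M_2 = 0.
Solving: M_0 = 0, M_1 = -3/2, M_2 = 0.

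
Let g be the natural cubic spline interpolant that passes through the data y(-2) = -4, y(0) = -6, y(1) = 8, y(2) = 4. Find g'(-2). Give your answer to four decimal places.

Write σ_i for g''(x_i). With h_i = 2, 1, 1 and divided differences Δ_i = -1, 14, -4, the continuity of g' gives the tridiagonal system
  2·σ_0 + 6·σ_1 + 1·σ_2 = 6(Δ_1 - Δ_0) = 90
  1·σ_1 + 4·σ_2 + 1·σ_3 = 6(Δ_2 - Δ_1) = -108
Natural end conditions: σ_0 = σ_3 = 0.
Hence σ_0 = 0, σ_1 = 468/23, σ_2 = -738/23, σ_3 = 0.
On [-2, 0], g'(t) = b_0 + 2c_0·(t + 2) + 3d_0·(t + 2)² with b_0 = Δ_0 - h_0(2σ_0 + σ_1)/6 = -179/23, c_0 = σ_0/2 = 0, d_0 = (σ_1 - σ_0)/(6h_0) = 39/23. So g'(-2) = -179/23.

-7.7826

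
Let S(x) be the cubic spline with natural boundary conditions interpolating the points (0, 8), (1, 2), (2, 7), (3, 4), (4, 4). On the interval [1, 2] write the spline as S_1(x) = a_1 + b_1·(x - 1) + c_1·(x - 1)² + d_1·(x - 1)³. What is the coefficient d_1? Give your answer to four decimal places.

-6.8571

Write M_i for S''(x_i). With h_i = 1, 1, 1, 1 and divided differences Δ_i = -6, 5, -3, 0, the continuity of S' gives the tridiagonal system
  1·M_0 + 4·M_1 + 1·M_2 = 6(Δ_1 - Δ_0) = 66
  1·M_1 + 4·M_2 + 1·M_3 = 6(Δ_2 - Δ_1) = -48
  1·M_2 + 4·M_3 + 1·M_4 = 6(Δ_3 - Δ_2) = 18
Natural end conditions: M_0 = M_4 = 0.
Solving the tridiagonal system: M_0 = 0, M_1 = 150/7, M_2 = -138/7, M_3 = 66/7, M_4 = 0.
On [1, 2], with S_1(x) = a_1 + b_1·(x - 1) + c_1·(x - 1)² + d_1·(x - 1)³: c_1 = M_1/2 = 75/7, d_1 = (M_2 - M_1)/(6h_1) = -48/7, b_1 = Δ_1 - h_1(2M_1 + M_2)/6 = 8/7.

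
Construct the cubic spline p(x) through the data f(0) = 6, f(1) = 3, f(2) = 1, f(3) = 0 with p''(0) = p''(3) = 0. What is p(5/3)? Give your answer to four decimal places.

1.5333

With σ_i denoting the second derivative at x_i, h_i = 1, 1, 1, and Δ_i = (y_(i+1) − y_i)/h_i = -3, -2, -1:
  1·σ_0 + 4·σ_1 + 1·σ_2 = 6(Δ_1 - Δ_0) = 6
  1·σ_1 + 4·σ_2 + 1·σ_3 = 6(Δ_2 - Δ_1) = 6
Natural end conditions: σ_0 = σ_3 = 0.
Solving: σ_0 = 0, σ_1 = 6/5, σ_2 = 6/5, σ_3 = 0.
On [1, 2], p(x) = 3 - 13/5·(x - 1) + 3/5·(x - 1)² + 0·(x - 1)³.
With (x - 1) = 2/3: p(5/3) = 23/15.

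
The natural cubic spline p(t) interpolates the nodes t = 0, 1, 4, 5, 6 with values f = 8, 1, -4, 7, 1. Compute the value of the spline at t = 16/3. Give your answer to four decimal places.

With M_i denoting the second derivative at x_i, h_i = 1, 3, 1, 1, and Δ_i = (y_(i+1) − y_i)/h_i = -7, -5/3, 11, -6:
  1·M_0 + 8·M_1 + 3·M_2 = 6(Δ_1 - Δ_0) = 32
  3·M_1 + 8·M_2 + 1·M_3 = 6(Δ_2 - Δ_1) = 76
  1·M_2 + 4·M_3 + 1·M_4 = 6(Δ_3 - Δ_2) = -102
Natural end conditions: M_0 = M_4 = 0.
Solving the tridiagonal system: M_0 = 0, M_1 = -113/106, M_2 = 716/53, M_3 = -3061/106, M_4 = 0.
On [5, 6], p(t) = 7 + 1153/318·(t - 5) - 3061/212·(t - 5)² + 3061/636·(t - 5)³.
With (t - 5) = 1/3: p(16/3) = 58235/8586.

6.7826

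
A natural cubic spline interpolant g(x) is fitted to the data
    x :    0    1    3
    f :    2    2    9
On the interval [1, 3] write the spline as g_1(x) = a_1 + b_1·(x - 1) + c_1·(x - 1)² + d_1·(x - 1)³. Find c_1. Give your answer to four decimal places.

1.7500

With M_i denoting the second derivative at x_i, h_i = 1, 2, and Δ_i = (y_(i+1) − y_i)/h_i = 0, 7/2:
  1·M_0 + 6·M_1 + 2·M_2 = 6(Δ_1 - Δ_0) = 21
Natural end conditions: M_0 = M_2 = 0.
Forward elimination and back-substitution give M_0 = 0, M_1 = 7/2, M_2 = 0.
On [1, 3], with g_1(x) = a_1 + b_1·(x - 1) + c_1·(x - 1)² + d_1·(x - 1)³: c_1 = M_1/2 = 7/4, d_1 = (M_2 - M_1)/(6h_1) = -7/24, b_1 = Δ_1 - h_1(2M_1 + M_2)/6 = 7/6.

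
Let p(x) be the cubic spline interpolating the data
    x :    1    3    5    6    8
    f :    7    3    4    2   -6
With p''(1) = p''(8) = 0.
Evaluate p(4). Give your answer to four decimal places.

3.6201

Write M_i for p''(x_i). With h_i = 2, 2, 1, 2 and divided differences Δ_i = -2, 1/2, -2, -4, the continuity of p' gives the tridiagonal system
  2·M_0 + 8·M_1 + 2·M_2 = 6(Δ_1 - Δ_0) = 15
  2·M_1 + 6·M_2 + 1·M_3 = 6(Δ_2 - Δ_1) = -15
  1·M_2 + 6·M_3 + 2·M_4 = 6(Δ_3 - Δ_2) = -12
Natural end conditions: M_0 = M_4 = 0.
Solving the tridiagonal system: M_0 = 0, M_1 = 681/256, M_2 = -201/64, M_3 = -189/128, M_4 = 0.
On [3, 5], p(x) = 3 - 29/128·(x - 3) + 681/512·(x - 3)² - 495/1024·(x - 3)³.
With (x - 3) = 1: p(4) = 3707/1024.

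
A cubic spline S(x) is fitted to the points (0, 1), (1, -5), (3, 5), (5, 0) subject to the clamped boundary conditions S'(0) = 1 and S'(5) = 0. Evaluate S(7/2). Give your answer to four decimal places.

5.0503

Put M_i = S'' at the i-th knot. Here h = (1, 2, 2) and Δ = (-6, 5, -5/2), so the interior equations h_(i-1)·M_(i-1) + 2(h_(i-1)+h_i)·M_i + h_i·M_(i+1) = 6(Δ_i − Δ_(i-1)) read
  1·M_0 + 6·M_1 + 2·M_2 = 6(Δ_1 - Δ_0) = 66
  2·M_1 + 8·M_2 + 2·M_3 = 6(Δ_2 - Δ_1) = -45
Clamped end conditions give two more equations: 2h_0·M_0 + h_0·M_1 = 6(Δ_0 - S'(0)) = -42 and h_2·M_2 + 2h_2·M_3 = 6(S'(5) - Δ_2) = 15.
Solving the tridiagonal system: M_0 = -721/23, M_1 = 476/23, M_2 = -617/46, M_3 = 481/46.
On [3, 5], S(x) = 5 + 68/23·(x - 3) - 617/92·(x - 3)² + 183/92·(x - 3)³.
With (x - 3) = 1/2: S(7/2) = 3717/736.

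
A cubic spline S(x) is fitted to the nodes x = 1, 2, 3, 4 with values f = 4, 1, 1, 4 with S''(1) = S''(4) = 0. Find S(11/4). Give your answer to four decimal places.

Let M_i = S''(x_i). Step sizes h_i = 1, 1, 1; slopes of the chords Δ_i = (y_(i+1) - y_i)/h_i = -3, 0, 3.
  1·M_0 + 4·M_1 + 1·M_2 = 6(Δ_1 - Δ_0) = 18
  1·M_1 + 4·M_2 + 1·M_3 = 6(Δ_2 - Δ_1) = 18
Natural end conditions: M_0 = M_3 = 0.
Forward elimination and back-substitution give M_0 = 0, M_1 = 18/5, M_2 = 18/5, M_3 = 0.
On [2, 3], S(x) = 1 - 9/5·(x - 2) + 9/5·(x - 2)² + 0·(x - 2)³.
With (x - 2) = 3/4: S(11/4) = 53/80.

0.6625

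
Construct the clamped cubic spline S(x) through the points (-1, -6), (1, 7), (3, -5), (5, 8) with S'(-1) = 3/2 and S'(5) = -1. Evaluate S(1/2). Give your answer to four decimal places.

5.1563

With M_i denoting the second derivative at x_i, h_i = 2, 2, 2, and Δ_i = (y_(i+1) − y_i)/h_i = 13/2, -6, 13/2:
  2·M_0 + 8·M_1 + 2·M_2 = 6(Δ_1 - Δ_0) = -75
  2·M_1 + 8·M_2 + 2·M_3 = 6(Δ_2 - Δ_1) = 75
Clamped end conditions give two more equations: 2h_0·M_0 + h_0·M_1 = 6(Δ_0 - S'(-1)) = 30 and h_2·M_2 + 2h_2·M_3 = 6(S'(5) - Δ_2) = -45.
Forward elimination and back-substitution give M_0 = 50/3, M_1 = -55/3, M_2 = 115/6, M_3 = -125/6.
On [-1, 1], S(x) = -6 + 3/2·(x + 1) + 25/3·(x + 1)² - 35/12·(x + 1)³.
With (x + 1) = 3/2: S(1/2) = 165/32.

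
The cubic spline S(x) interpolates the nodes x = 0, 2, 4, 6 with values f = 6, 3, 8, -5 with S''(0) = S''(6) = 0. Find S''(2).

Let M_i = S''(x_i). Step sizes h_i = 2, 2, 2; slopes of the chords Δ_i = (y_(i+1) - y_i)/h_i = -3/2, 5/2, -13/2.
  2·M_0 + 8·M_1 + 2·M_2 = 6(Δ_1 - Δ_0) = 24
  2·M_1 + 8·M_2 + 2·M_3 = 6(Δ_2 - Δ_1) = -54
Natural end conditions: M_0 = M_3 = 0.
Solving: M_0 = 0, M_1 = 5, M_2 = -8, M_3 = 0.

5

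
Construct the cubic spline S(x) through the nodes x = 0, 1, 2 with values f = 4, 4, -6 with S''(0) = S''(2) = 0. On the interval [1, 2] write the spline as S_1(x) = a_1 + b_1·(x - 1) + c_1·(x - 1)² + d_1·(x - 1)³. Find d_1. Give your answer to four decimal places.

2.5000

Let M_i = S''(x_i). Step sizes h_i = 1, 1; slopes of the chords Δ_i = (y_(i+1) - y_i)/h_i = 0, -10.
  1·M_0 + 4·M_1 + 1·M_2 = 6(Δ_1 - Δ_0) = -60
Natural end conditions: M_0 = M_2 = 0.
Forward elimination and back-substitution give M_0 = 0, M_1 = -15, M_2 = 0.
On [1, 2], with S_1(x) = a_1 + b_1·(x - 1) + c_1·(x - 1)² + d_1·(x - 1)³: c_1 = M_1/2 = -15/2, d_1 = (M_2 - M_1)/(6h_1) = 5/2, b_1 = Δ_1 - h_1(2M_1 + M_2)/6 = -5.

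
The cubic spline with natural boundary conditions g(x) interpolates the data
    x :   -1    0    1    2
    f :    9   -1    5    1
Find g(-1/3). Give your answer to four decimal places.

Write M_i for g''(x_i). With h_i = 1, 1, 1 and divided differences Δ_i = -10, 6, -4, the continuity of g' gives the tridiagonal system
  1·M_0 + 4·M_1 + 1·M_2 = 6(Δ_1 - Δ_0) = 96
  1·M_1 + 4·M_2 + 1·M_3 = 6(Δ_2 - Δ_1) = -60
Natural end conditions: M_0 = M_3 = 0.
Forward elimination and back-substitution give M_0 = 0, M_1 = 148/5, M_2 = -112/5, M_3 = 0.
On [-1, 0], g(x) = 9 - 224/15·(x + 1) + 0·(x + 1)² + 74/15·(x + 1)³.
With (x + 1) = 2/3: g(-1/3) = 41/81.

0.5062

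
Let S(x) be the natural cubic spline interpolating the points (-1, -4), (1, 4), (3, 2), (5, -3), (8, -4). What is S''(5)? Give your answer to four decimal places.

1.4155

Let m_i = S''(x_i). Step sizes h_i = 2, 2, 2, 3; slopes of the chords Δ_i = (y_(i+1) - y_i)/h_i = 4, -1, -5/2, -1/3.
  2·m_0 + 8·m_1 + 2·m_2 = 6(Δ_1 - Δ_0) = -30
  2·m_1 + 8·m_2 + 2·m_3 = 6(Δ_2 - Δ_1) = -9
  2·m_2 + 10·m_3 + 3·m_4 = 6(Δ_3 - Δ_2) = 13
Natural end conditions: m_0 = m_4 = 0.
Solving the tridiagonal system: m_0 = 0, m_1 = -256/71, m_2 = -41/71, m_3 = 201/142, m_4 = 0.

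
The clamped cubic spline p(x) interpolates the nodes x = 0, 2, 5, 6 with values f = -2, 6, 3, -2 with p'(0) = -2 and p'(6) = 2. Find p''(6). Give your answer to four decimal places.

23.2308

Put M_i = p'' at the i-th knot. Here h = (2, 3, 1) and Δ = (4, -1, -5), so the interior equations h_(i-1)·M_(i-1) + 2(h_(i-1)+h_i)·M_i + h_i·M_(i+1) = 6(Δ_i − Δ_(i-1)) read
  2·M_0 + 10·M_1 + 3·M_2 = 6(Δ_1 - Δ_0) = -30
  3·M_1 + 8·M_2 + 1·M_3 = 6(Δ_2 - Δ_1) = -24
Clamped end conditions give two more equations: 2h_0·M_0 + h_0·M_1 = 6(Δ_0 - p'(0)) = 36 and h_2·M_2 + 2h_2·M_3 = 6(p'(6) - Δ_2) = 42.
Hence M_0 = 142/13, M_1 = -50/13, M_2 = -58/13, M_3 = 302/13.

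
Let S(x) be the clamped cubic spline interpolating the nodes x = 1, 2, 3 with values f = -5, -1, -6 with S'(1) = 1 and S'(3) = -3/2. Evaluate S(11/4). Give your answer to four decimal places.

-5.0371

Let M_i = S''(x_i). Step sizes h_i = 1, 1; slopes of the chords Δ_i = (y_(i+1) - y_i)/h_i = 4, -5.
  1·M_0 + 4·M_1 + 1·M_2 = 6(Δ_1 - Δ_0) = -54
Clamped end conditions give two more equations: 2h_0·M_0 + h_0·M_1 = 6(Δ_0 - S'(1)) = 18 and h_1·M_1 + 2h_1·M_2 = 6(S'(3) - Δ_1) = 21.
Solving the tridiagonal system: M_0 = 85/4, M_1 = -49/2, M_2 = 91/4.
On [2, 3], S(x) = -1 - 5/8·(x - 2) - 49/4·(x - 2)² + 63/8·(x - 2)³.
With (x - 2) = 3/4: S(11/4) = -2579/512.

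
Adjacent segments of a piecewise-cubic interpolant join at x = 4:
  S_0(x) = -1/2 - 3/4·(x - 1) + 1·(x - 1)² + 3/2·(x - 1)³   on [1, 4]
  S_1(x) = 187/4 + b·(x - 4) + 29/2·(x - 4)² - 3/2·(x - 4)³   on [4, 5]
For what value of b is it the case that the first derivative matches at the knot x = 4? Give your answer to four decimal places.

45.7500

S_0'(x) = -3/4 + 2·(x - 1) + 9/2·(x - 1)², so S_0'(4) = 183/4. On the right, S_1'(4) = b, so b = 183/4.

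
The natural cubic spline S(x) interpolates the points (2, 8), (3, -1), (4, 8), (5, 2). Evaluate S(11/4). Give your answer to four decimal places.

With σ_i denoting the second derivative at x_i, h_i = 1, 1, 1, and Δ_i = (y_(i+1) − y_i)/h_i = -9, 9, -6:
  1·σ_0 + 4·σ_1 + 1·σ_2 = 6(Δ_1 - Δ_0) = 108
  1·σ_1 + 4·σ_2 + 1·σ_3 = 6(Δ_2 - Δ_1) = -90
Natural end conditions: σ_0 = σ_3 = 0.
Forward elimination and back-substitution give σ_0 = 0, σ_1 = 174/5, σ_2 = -156/5, σ_3 = 0.
On [2, 3], S(x) = 8 - 74/5·(x - 2) + 0·(x - 2)² + 29/5·(x - 2)³.
With (x - 2) = 3/4: S(11/4) = -209/320.

-0.6531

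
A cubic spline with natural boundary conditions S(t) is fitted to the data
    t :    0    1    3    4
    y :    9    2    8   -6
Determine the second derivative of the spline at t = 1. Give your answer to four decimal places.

Write m_i for S''(x_i). With h_i = 1, 2, 1 and divided differences Δ_i = -7, 3, -14, the continuity of S' gives the tridiagonal system
  1·m_0 + 6·m_1 + 2·m_2 = 6(Δ_1 - Δ_0) = 60
  2·m_1 + 6·m_2 + 1·m_3 = 6(Δ_2 - Δ_1) = -102
Natural end conditions: m_0 = m_3 = 0.
Hence m_0 = 0, m_1 = 141/8, m_2 = -183/8, m_3 = 0.

17.6250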